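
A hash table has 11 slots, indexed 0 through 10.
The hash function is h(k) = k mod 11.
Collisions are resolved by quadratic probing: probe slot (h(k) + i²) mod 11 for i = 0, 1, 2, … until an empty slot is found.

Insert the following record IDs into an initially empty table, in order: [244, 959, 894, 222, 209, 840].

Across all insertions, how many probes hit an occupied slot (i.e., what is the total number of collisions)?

5

Insert 244: h=2, slot 2 empty → index 2.
Insert 959: h=2, slot 2 occupied → index 3.
Insert 894: h=3, slot 3 occupied → index 4.
Insert 222: h=2, slots 2,3 occupied → index 6.
Insert 209: h=0, slot 0 empty → index 0.
Insert 840: h=4, slot 4 occupied → index 5.
Table: [209, ∅, 244, 959, 894, 840, 222, ∅, ∅, ∅, ∅]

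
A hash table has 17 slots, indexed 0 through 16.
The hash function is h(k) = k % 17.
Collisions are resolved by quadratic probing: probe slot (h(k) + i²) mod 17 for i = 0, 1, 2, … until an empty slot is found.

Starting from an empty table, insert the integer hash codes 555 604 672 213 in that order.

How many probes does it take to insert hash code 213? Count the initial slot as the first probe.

555: h=11 -> slot 11
604: h=9 -> slot 9
672: h=9, probe 9,10 -> slot 10
213: h=9, probe 9,10,13 -> slot 13
Table: [-, -, -, -, -, -, -, -, -, 604, 672, 555, -, 213, -, -, -]

3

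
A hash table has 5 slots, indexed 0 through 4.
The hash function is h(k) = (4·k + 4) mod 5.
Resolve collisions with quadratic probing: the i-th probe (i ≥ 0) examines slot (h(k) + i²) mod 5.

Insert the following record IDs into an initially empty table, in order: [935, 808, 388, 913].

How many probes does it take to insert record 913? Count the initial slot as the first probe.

935: h=4 => slot 4
808: h=1 => slot 1
388: h=1, probe 1,2 => slot 2
913: h=1, probe 1,2,0 => slot 0
Table: [913, 808, 388, _, 935]

3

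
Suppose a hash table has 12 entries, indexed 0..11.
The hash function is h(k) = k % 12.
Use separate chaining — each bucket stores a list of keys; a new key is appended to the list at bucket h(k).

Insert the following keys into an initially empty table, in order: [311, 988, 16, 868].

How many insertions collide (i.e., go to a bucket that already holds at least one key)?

2

311 -> bucket 11
988 -> bucket 4
16 -> bucket 4 (collision)
868 -> bucket 4 (collision)
Final buckets:
0: ∅
1: ∅
2: ∅
3: ∅
4: 988 -> 16 -> 868
5: ∅
6: ∅
7: ∅
8: ∅
9: ∅
10: ∅
11: 311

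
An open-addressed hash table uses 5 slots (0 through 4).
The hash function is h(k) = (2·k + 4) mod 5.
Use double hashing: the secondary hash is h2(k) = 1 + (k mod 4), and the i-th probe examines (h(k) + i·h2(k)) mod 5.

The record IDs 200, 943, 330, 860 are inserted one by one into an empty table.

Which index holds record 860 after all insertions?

1

200 hashes to 4; slot 4 is free -> place at 4.
943 hashes to 0; slot 0 is free -> place at 0.
330 hashes to 4, h2=3; 4 taken -> place at 2.
860 hashes to 4, h2=1; 4,0 taken -> place at 1.
Table: [943, 860, 330, ., 200]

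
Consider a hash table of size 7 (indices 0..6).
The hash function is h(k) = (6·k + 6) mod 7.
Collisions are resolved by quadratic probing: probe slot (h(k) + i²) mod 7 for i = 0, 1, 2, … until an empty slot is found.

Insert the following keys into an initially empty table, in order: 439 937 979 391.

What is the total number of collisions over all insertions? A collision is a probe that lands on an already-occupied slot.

Insert 439: h=1, slot 1 empty → index 1.
Insert 937: h=0, slot 0 empty → index 0.
Insert 979: h=0, slots 0,1 occupied → index 4.
Insert 391: h=0, slots 0,1,4 occupied → index 2.
Table: [937, 439, 391, _, 979, _, _]

5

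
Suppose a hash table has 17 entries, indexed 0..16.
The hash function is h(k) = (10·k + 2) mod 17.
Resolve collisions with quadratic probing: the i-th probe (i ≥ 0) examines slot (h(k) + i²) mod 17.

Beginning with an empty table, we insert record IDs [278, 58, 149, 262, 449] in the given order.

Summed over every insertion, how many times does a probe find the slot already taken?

278 hashes to 11; slot 11 is free => place at 11.
58 hashes to 4; slot 4 is free => place at 4.
149 hashes to 13; slot 13 is free => place at 13.
262 hashes to 4; 4 taken => place at 5.
449 hashes to 4; 4,5 taken => place at 8.
Table: [_, _, _, _, 58, 262, _, _, 449, _, _, 278, _, 149, _, _, _]

3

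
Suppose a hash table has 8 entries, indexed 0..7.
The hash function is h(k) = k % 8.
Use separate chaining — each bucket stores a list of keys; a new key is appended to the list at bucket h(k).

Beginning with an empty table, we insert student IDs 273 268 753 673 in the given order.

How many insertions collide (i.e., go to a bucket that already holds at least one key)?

273 → bucket 1
268 → bucket 4
753 → bucket 1 (collision)
673 → bucket 1 (collision)
Final buckets:
0: —
1: 273 -> 753 -> 673
2: —
3: —
4: 268
5: —
6: —
7: —

2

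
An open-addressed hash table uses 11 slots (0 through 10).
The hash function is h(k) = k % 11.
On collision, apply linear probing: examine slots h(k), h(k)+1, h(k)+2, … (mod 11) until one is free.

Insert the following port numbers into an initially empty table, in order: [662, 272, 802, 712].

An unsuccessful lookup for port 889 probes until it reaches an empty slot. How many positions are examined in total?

662 hashes to 2; slot 2 is free => place at 2.
272 hashes to 8; slot 8 is free => place at 8.
802 hashes to 10; slot 10 is free => place at 10.
712 hashes to 8; 8 taken => place at 9.
Table: [-, -, 662, -, -, -, -, -, 272, 712, 802]
Lookup 889: h=9, probe 9,10,0 → slot 0 empty, not found.

3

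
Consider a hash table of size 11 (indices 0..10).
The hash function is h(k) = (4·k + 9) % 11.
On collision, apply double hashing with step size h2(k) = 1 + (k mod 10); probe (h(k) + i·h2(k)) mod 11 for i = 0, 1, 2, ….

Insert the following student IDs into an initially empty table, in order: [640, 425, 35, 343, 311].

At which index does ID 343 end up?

640 hashes to 6; slot 6 is free -> place at 6.
425 hashes to 4; slot 4 is free -> place at 4.
35 hashes to 6, h2=6; 6 taken -> place at 1.
343 hashes to 6, h2=4; 6 taken -> place at 10.
311 hashes to 10, h2=2; 10,1 taken -> place at 3.
Table: [∅, 35, ∅, 311, 425, ∅, 640, ∅, ∅, ∅, 343]

10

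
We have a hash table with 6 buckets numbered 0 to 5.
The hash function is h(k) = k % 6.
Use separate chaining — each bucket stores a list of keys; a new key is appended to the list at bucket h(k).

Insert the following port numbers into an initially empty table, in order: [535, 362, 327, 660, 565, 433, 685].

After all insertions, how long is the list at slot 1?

Insert 535: h=1, bucket 1 empty -> new chain.
Insert 362: h=2, bucket 2 empty -> new chain.
Insert 327: h=3, bucket 3 empty -> new chain.
Insert 660: h=0, bucket 0 empty -> new chain.
Insert 565: h=1, bucket 1 nonempty -> append to chain.
Insert 433: h=1, bucket 1 nonempty -> append to chain.
Insert 685: h=1, bucket 1 nonempty -> append to chain.
Final buckets:
0: 660
1: 535 -> 565 -> 433 -> 685
2: 362
3: 327
4: _
5: _

4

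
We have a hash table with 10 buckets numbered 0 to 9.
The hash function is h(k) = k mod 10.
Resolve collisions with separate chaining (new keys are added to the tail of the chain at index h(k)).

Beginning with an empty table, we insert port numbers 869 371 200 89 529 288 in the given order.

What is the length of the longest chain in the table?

Insert 869: h=9, bucket 9 empty -> new chain.
Insert 371: h=1, bucket 1 empty -> new chain.
Insert 200: h=0, bucket 0 empty -> new chain.
Insert 89: h=9, bucket 9 nonempty -> append to chain.
Insert 529: h=9, bucket 9 nonempty -> append to chain.
Insert 288: h=8, bucket 8 empty -> new chain.
Final buckets:
0: 200
1: 371
2: .
3: .
4: .
5: .
6: .
7: .
8: 288
9: 869 -> 89 -> 529

3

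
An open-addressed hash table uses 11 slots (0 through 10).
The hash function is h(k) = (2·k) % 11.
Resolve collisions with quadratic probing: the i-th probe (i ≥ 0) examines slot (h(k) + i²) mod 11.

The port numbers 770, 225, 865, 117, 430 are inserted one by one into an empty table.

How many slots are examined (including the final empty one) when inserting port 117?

Insert 770: h=0, slot 0 empty → index 0.
Insert 225: h=10, slot 10 empty → index 10.
Insert 865: h=3, slot 3 empty → index 3.
Insert 117: h=3, slot 3 occupied → index 4.
Insert 430: h=2, slot 2 empty → index 2.
Table: [770, ., 430, 865, 117, ., ., ., ., ., 225]

2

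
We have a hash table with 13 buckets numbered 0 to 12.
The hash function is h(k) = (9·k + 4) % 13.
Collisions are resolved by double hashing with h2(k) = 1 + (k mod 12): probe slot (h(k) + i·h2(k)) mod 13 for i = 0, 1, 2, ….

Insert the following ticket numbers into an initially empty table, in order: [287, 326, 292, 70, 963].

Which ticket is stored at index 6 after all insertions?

287: h=0 -> slot 0
326: h=0, h2=3, probe 0,3 -> slot 3
292: h=6 -> slot 6
70: h=10 -> slot 10
963: h=0, h2=4, probe 0,4 -> slot 4
Table: [287, _, _, 326, 963, _, 292, _, _, _, 70, _, _]

292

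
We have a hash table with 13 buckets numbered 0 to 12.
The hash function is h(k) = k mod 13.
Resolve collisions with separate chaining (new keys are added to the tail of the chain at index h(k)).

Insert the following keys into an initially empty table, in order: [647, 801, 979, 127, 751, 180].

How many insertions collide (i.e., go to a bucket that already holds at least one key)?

647 → bucket 10
801 → bucket 8
979 → bucket 4
127 → bucket 10 (collision)
751 → bucket 10 (collision)
180 → bucket 11
Final buckets:
0: -
1: -
2: -
3: -
4: 979
5: -
6: -
7: -
8: 801
9: -
10: 647 -> 127 -> 751
11: 180
12: -

2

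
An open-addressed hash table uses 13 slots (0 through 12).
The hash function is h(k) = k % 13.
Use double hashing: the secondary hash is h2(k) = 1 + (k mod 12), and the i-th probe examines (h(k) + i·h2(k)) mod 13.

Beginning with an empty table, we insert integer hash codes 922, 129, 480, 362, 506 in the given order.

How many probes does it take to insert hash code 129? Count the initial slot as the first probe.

922: h=12 => slot 12
129: h=12, h2=10, probe 12,9 => slot 9
480: h=12, h2=1, probe 12,0 => slot 0
362: h=11 => slot 11
506: h=12, h2=3, probe 12,2 => slot 2
Table: [480, -, 506, -, -, -, -, -, -, 129, -, 362, 922]

2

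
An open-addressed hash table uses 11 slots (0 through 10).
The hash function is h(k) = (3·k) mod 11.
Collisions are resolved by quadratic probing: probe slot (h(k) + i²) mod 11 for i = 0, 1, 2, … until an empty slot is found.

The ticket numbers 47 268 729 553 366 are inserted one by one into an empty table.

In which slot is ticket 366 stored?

47 hashes to 9; slot 9 is free -> place at 9.
268 hashes to 1; slot 1 is free -> place at 1.
729 hashes to 9; 9 taken -> place at 10.
553 hashes to 9; 9,10 taken -> place at 2.
366 hashes to 9; 9,10,2 taken -> place at 7.
Table: [., 268, 553, ., ., ., ., 366, ., 47, 729]

7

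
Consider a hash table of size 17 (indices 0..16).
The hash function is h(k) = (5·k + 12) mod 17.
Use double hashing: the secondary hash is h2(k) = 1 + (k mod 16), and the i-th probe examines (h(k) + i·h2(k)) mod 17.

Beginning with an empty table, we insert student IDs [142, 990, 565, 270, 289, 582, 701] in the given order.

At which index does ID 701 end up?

9

142 hashes to 8; slot 8 is free -> place at 8.
990 hashes to 15; slot 15 is free -> place at 15.
565 hashes to 15, h2=6; 15 taken -> place at 4.
270 hashes to 2; slot 2 is free -> place at 2.
289 hashes to 12; slot 12 is free -> place at 12.
582 hashes to 15, h2=7; 15 taken -> place at 5.
701 hashes to 15, h2=14; 15,12 taken -> place at 9.
Table: [∅, ∅, 270, ∅, 565, 582, ∅, ∅, 142, 701, ∅, ∅, 289, ∅, ∅, 990, ∅]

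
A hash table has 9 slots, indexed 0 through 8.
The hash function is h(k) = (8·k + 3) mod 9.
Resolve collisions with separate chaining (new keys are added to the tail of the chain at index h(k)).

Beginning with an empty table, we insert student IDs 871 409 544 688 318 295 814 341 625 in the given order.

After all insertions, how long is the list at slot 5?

2

871 → bucket 5
409 → bucket 8
544 → bucket 8 (collision)
688 → bucket 8 (collision)
318 → bucket 0
295 → bucket 5 (collision)
814 → bucket 8 (collision)
341 → bucket 4
625 → bucket 8 (collision)
Final buckets:
0: 318
1: -
2: -
3: -
4: 341
5: 871 -> 295
6: -
7: -
8: 409 -> 544 -> 688 -> 814 -> 625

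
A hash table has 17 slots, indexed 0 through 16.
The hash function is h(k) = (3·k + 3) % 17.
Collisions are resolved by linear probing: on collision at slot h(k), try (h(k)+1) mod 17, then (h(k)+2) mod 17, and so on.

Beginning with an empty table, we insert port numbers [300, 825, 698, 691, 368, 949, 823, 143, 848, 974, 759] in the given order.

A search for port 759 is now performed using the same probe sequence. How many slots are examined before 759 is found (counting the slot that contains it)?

4

300 hashes to 2; slot 2 is free → place at 2.
825 hashes to 13; slot 13 is free → place at 13.
698 hashes to 6; slot 6 is free → place at 6.
691 hashes to 2; 2 taken → place at 3.
368 hashes to 2; 2,3 taken → place at 4.
949 hashes to 11; slot 11 is free → place at 11.
823 hashes to 7; slot 7 is free → place at 7.
143 hashes to 7; 7 taken → place at 8.
848 hashes to 14; slot 14 is free → place at 14.
974 hashes to 1; slot 1 is free → place at 1.
759 hashes to 2; 2,3,4 taken → place at 5.
Table: [., 974, 300, 691, 368, 759, 698, 823, 143, ., ., 949, ., 825, 848, ., .]
Lookup 759: h=2, probe 2,3,4,5 → found at 5.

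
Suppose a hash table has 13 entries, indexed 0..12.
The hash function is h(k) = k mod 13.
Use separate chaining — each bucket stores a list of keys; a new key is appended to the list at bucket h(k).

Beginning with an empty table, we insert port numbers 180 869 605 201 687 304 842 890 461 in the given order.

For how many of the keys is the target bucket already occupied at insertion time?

Insert 180: h=11, bucket 11 empty -> new chain.
Insert 869: h=11, bucket 11 nonempty -> append to chain.
Insert 605: h=7, bucket 7 empty -> new chain.
Insert 201: h=6, bucket 6 empty -> new chain.
Insert 687: h=11, bucket 11 nonempty -> append to chain.
Insert 304: h=5, bucket 5 empty -> new chain.
Insert 842: h=10, bucket 10 empty -> new chain.
Insert 890: h=6, bucket 6 nonempty -> append to chain.
Insert 461: h=6, bucket 6 nonempty -> append to chain.
Final buckets:
0: _
1: _
2: _
3: _
4: _
5: 304
6: 201 -> 890 -> 461
7: 605
8: _
9: _
10: 842
11: 180 -> 869 -> 687
12: _

4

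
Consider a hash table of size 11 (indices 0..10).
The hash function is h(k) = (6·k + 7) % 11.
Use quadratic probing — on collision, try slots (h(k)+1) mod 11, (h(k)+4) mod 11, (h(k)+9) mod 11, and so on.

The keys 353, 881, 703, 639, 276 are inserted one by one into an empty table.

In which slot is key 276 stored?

0

353 hashes to 2; slot 2 is free → place at 2.
881 hashes to 2; 2 taken → place at 3.
703 hashes to 1; slot 1 is free → place at 1.
639 hashes to 2; 2,3 taken → place at 6.
276 hashes to 2; 2,3,6 taken → place at 0.
Table: [276, 703, 353, 881, -, -, 639, -, -, -, -]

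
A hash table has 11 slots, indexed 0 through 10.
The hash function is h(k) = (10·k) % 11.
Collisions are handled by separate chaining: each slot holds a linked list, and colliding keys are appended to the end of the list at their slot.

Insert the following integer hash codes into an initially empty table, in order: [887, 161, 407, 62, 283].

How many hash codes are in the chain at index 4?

3

887 -> bucket 4
161 -> bucket 4 (collision)
407 -> bucket 0
62 -> bucket 4 (collision)
283 -> bucket 3
Final buckets:
0: 407
1: —
2: —
3: 283
4: 887 -> 161 -> 62
5: —
6: —
7: —
8: —
9: —
10: —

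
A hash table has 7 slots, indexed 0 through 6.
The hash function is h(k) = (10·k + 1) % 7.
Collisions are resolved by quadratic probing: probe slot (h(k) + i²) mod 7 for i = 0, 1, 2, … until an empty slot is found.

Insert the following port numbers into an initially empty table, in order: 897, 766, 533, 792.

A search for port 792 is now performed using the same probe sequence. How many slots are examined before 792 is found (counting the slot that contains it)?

3

Insert 897: h=4, slot 4 empty → index 4.
Insert 766: h=3, slot 3 empty → index 3.
Insert 533: h=4, slot 4 occupied → index 5.
Insert 792: h=4, slots 4,5 occupied → index 1.
Table: [∅, 792, ∅, 766, 897, 533, ∅]
Lookup 792: h=4, probe 4,5,1 → found at 1.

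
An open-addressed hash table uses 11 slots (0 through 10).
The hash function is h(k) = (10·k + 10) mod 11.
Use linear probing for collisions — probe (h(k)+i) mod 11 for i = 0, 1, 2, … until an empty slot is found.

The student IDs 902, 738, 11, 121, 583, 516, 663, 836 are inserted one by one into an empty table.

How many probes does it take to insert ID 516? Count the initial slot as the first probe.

4

Insert 902: h=10, slot 10 empty → index 10.
Insert 738: h=9, slot 9 empty → index 9.
Insert 11: h=10, slot 10 occupied → index 0.
Insert 121: h=10, slots 10,0 occupied → index 1.
Insert 583: h=10, slots 10,0,1 occupied → index 2.
Insert 516: h=0, slots 0,1,2 occupied → index 3.
Insert 663: h=7, slot 7 empty → index 7.
Insert 836: h=10, slots 10,0,1,2,3 occupied → index 4.
Table: [11, 121, 583, 516, 836, ∅, ∅, 663, ∅, 738, 902]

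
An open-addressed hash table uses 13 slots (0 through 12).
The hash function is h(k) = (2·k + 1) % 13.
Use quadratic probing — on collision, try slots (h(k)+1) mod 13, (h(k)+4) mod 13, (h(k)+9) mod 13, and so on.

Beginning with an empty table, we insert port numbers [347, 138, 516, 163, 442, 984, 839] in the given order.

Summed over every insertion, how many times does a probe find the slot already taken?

4

347: h=6 -> slot 6
138: h=4 -> slot 4
516: h=6, probe 6,7 -> slot 7
163: h=2 -> slot 2
442: h=1 -> slot 1
984: h=6, probe 6,7,10 -> slot 10
839: h=2, probe 2,3 -> slot 3
Table: [., 442, 163, 839, 138, ., 347, 516, ., ., 984, ., .]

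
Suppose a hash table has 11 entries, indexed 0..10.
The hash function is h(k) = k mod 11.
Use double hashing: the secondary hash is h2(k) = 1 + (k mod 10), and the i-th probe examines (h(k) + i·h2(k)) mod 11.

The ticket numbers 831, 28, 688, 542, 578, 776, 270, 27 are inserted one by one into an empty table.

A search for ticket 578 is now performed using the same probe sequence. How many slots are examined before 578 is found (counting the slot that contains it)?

4

Insert 831: h=6, slot 6 empty -> index 6.
Insert 28: h=6, h2=9, slot 6 occupied -> index 4.
Insert 688: h=6, h2=9, slots 6,4 occupied -> index 2.
Insert 542: h=3, slot 3 empty -> index 3.
Insert 578: h=6, h2=9, slots 6,4,2 occupied -> index 0.
Insert 776: h=6, h2=7, slots 6,2 occupied -> index 9.
Insert 270: h=6, h2=1, slot 6 occupied -> index 7.
Insert 27: h=5, slot 5 empty -> index 5.
Table: [578, ∅, 688, 542, 28, 27, 831, 270, ∅, 776, ∅]
Lookup 578: h=6, h2=9, probe 6,4,2,0 → found at 0.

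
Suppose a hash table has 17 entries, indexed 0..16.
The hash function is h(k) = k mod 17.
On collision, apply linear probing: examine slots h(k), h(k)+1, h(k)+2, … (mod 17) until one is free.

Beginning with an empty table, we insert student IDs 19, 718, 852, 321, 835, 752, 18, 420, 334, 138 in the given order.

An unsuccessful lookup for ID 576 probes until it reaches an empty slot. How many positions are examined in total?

19 hashes to 2; slot 2 is free -> place at 2.
718 hashes to 4; slot 4 is free -> place at 4.
852 hashes to 2; 2 taken -> place at 3.
321 hashes to 15; slot 15 is free -> place at 15.
835 hashes to 2; 2,3,4 taken -> place at 5.
752 hashes to 4; 4,5 taken -> place at 6.
18 hashes to 1; slot 1 is free -> place at 1.
420 hashes to 12; slot 12 is free -> place at 12.
334 hashes to 11; slot 11 is free -> place at 11.
138 hashes to 2; 2,3,4,5,6 taken -> place at 7.
Table: [—, 18, 19, 852, 718, 835, 752, 138, —, —, —, 334, 420, —, —, 321, —]
Lookup 576: h=15, probe 15,16 → slot 16 empty, not found.

2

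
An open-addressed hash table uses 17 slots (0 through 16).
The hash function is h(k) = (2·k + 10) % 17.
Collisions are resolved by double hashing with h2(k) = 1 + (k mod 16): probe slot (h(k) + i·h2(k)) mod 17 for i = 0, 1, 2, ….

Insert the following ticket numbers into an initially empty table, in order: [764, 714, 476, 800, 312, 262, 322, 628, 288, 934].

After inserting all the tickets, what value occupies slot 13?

764: h=8 -> slot 8
714: h=10 -> slot 10
476: h=10, h2=13, probe 10,6 -> slot 6
800: h=12 -> slot 12
312: h=5 -> slot 5
262: h=7 -> slot 7
322: h=8, h2=3, probe 8,11 -> slot 11
628: h=8, h2=5, probe 8,13 -> slot 13
288: h=8, h2=1, probe 8,9 -> slot 9
934: h=8, h2=7, probe 8,15 -> slot 15
Table: [∅, ∅, ∅, ∅, ∅, 312, 476, 262, 764, 288, 714, 322, 800, 628, ∅, 934, ∅]

628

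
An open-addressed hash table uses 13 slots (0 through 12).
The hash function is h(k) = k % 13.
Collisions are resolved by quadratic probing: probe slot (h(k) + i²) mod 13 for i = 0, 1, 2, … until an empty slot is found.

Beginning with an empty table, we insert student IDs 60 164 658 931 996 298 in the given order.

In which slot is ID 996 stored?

60 hashes to 8; slot 8 is free => place at 8.
164 hashes to 8; 8 taken => place at 9.
658 hashes to 8; 8,9 taken => place at 12.
931 hashes to 8; 8,9,12 taken => place at 4.
996 hashes to 8; 8,9,12,4 taken => place at 11.
298 hashes to 12; 12 taken => place at 0.
Table: [298, ∅, ∅, ∅, 931, ∅, ∅, ∅, 60, 164, ∅, 996, 658]

11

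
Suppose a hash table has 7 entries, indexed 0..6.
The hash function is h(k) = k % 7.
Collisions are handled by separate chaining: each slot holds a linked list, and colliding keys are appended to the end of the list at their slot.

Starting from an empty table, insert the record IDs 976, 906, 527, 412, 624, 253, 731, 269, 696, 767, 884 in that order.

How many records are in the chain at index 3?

5

Insert 976: h=3, bucket 3 empty → new chain.
Insert 906: h=3, bucket 3 nonempty → append to chain.
Insert 527: h=2, bucket 2 empty → new chain.
Insert 412: h=6, bucket 6 empty → new chain.
Insert 624: h=1, bucket 1 empty → new chain.
Insert 253: h=1, bucket 1 nonempty → append to chain.
Insert 731: h=3, bucket 3 nonempty → append to chain.
Insert 269: h=3, bucket 3 nonempty → append to chain.
Insert 696: h=3, bucket 3 nonempty → append to chain.
Insert 767: h=4, bucket 4 empty → new chain.
Insert 884: h=2, bucket 2 nonempty → append to chain.
Final buckets:
0: .
1: 624 -> 253
2: 527 -> 884
3: 976 -> 906 -> 731 -> 269 -> 696
4: 767
5: .
6: 412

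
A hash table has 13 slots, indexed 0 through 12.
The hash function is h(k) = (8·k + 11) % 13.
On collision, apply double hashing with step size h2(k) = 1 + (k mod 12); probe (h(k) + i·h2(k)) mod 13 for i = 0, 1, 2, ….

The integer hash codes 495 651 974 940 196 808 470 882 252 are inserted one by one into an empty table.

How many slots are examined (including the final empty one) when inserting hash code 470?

Insert 495: h=6, slot 6 empty => index 6.
Insert 651: h=6, h2=4, slot 6 occupied => index 10.
Insert 974: h=3, slot 3 empty => index 3.
Insert 940: h=4, slot 4 empty => index 4.
Insert 196: h=6, h2=5, slot 6 occupied => index 11.
Insert 808: h=1, slot 1 empty => index 1.
Insert 470: h=1, h2=3, slots 1,4 occupied => index 7.
Insert 882: h=8, slot 8 empty => index 8.
Insert 252: h=12, slot 12 empty => index 12.
Table: [—, 808, —, 974, 940, —, 495, 470, 882, —, 651, 196, 252]

3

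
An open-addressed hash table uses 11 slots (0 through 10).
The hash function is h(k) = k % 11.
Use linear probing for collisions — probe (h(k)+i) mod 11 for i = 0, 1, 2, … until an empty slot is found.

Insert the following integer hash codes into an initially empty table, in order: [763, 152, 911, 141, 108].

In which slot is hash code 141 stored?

Insert 763: h=4, slot 4 empty => index 4.
Insert 152: h=9, slot 9 empty => index 9.
Insert 911: h=9, slot 9 occupied => index 10.
Insert 141: h=9, slots 9,10 occupied => index 0.
Insert 108: h=9, slots 9,10,0 occupied => index 1.
Table: [141, 108, ., ., 763, ., ., ., ., 152, 911]

0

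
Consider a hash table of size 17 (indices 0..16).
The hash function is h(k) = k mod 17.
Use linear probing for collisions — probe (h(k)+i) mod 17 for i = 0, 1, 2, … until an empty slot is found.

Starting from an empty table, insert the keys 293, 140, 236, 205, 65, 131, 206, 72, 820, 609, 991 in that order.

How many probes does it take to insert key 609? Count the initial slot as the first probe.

3

293 hashes to 4; slot 4 is free -> place at 4.
140 hashes to 4; 4 taken -> place at 5.
236 hashes to 15; slot 15 is free -> place at 15.
205 hashes to 1; slot 1 is free -> place at 1.
65 hashes to 14; slot 14 is free -> place at 14.
131 hashes to 12; slot 12 is free -> place at 12.
206 hashes to 2; slot 2 is free -> place at 2.
72 hashes to 4; 4,5 taken -> place at 6.
820 hashes to 4; 4,5,6 taken -> place at 7.
609 hashes to 14; 14,15 taken -> place at 16.
991 hashes to 5; 5,6,7 taken -> place at 8.
Table: [_, 205, 206, _, 293, 140, 72, 820, 991, _, _, _, 131, _, 65, 236, 609]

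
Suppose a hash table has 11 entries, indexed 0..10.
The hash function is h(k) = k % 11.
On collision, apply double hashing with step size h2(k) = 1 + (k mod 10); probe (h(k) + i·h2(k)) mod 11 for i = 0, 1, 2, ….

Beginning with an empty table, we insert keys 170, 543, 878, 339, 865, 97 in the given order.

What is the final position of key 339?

8

170 hashes to 5; slot 5 is free → place at 5.
543 hashes to 4; slot 4 is free → place at 4.
878 hashes to 9; slot 9 is free → place at 9.
339 hashes to 9, h2=10; 9 taken → place at 8.
865 hashes to 7; slot 7 is free → place at 7.
97 hashes to 9, h2=8; 9 taken → place at 6.
Table: [., ., ., ., 543, 170, 97, 865, 339, 878, .]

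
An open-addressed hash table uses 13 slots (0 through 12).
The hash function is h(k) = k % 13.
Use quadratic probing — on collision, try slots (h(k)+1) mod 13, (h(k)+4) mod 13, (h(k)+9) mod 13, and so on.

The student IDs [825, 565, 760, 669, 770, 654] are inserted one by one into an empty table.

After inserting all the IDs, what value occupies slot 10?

Insert 825: h=6, slot 6 empty => index 6.
Insert 565: h=6, slot 6 occupied => index 7.
Insert 760: h=6, slots 6,7 occupied => index 10.
Insert 669: h=6, slots 6,7,10 occupied => index 2.
Insert 770: h=3, slot 3 empty => index 3.
Insert 654: h=4, slot 4 empty => index 4.
Table: [∅, ∅, 669, 770, 654, ∅, 825, 565, ∅, ∅, 760, ∅, ∅]

760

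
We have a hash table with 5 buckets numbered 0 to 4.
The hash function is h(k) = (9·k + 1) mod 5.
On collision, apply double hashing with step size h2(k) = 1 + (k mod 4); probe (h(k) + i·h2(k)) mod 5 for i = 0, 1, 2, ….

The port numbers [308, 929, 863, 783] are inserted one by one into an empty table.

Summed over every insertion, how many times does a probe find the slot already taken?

5

308 hashes to 3; slot 3 is free → place at 3.
929 hashes to 2; slot 2 is free → place at 2.
863 hashes to 3, h2=4; 3,2 taken → place at 1.
783 hashes to 3, h2=4; 3,2,1 taken → place at 0.
Table: [783, 863, 929, 308, .]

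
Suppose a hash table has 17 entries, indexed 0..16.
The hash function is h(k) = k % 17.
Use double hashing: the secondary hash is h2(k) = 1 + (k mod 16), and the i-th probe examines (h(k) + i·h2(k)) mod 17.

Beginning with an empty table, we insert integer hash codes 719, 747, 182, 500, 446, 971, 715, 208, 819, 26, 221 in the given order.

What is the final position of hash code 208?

6

Insert 719: h=5, slot 5 empty => index 5.
Insert 747: h=16, slot 16 empty => index 16.
Insert 182: h=12, slot 12 empty => index 12.
Insert 500: h=7, slot 7 empty => index 7.
Insert 446: h=4, slot 4 empty => index 4.
Insert 971: h=2, slot 2 empty => index 2.
Insert 715: h=1, slot 1 empty => index 1.
Insert 208: h=4, h2=1, slots 4,5 occupied => index 6.
Insert 819: h=3, slot 3 empty => index 3.
Insert 26: h=9, slot 9 empty => index 9.
Insert 221: h=0, slot 0 empty => index 0.
Table: [221, 715, 971, 819, 446, 719, 208, 500, _, 26, _, _, 182, _, _, _, 747]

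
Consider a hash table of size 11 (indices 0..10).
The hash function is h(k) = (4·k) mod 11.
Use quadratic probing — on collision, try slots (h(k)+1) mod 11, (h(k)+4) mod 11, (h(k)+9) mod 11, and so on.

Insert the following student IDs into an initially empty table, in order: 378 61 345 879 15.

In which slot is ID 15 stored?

9

378: h=5 -> slot 5
61: h=2 -> slot 2
345: h=5, probe 5,6 -> slot 6
879: h=7 -> slot 7
15: h=5, probe 5,6,9 -> slot 9
Table: [_, _, 61, _, _, 378, 345, 879, _, 15, _]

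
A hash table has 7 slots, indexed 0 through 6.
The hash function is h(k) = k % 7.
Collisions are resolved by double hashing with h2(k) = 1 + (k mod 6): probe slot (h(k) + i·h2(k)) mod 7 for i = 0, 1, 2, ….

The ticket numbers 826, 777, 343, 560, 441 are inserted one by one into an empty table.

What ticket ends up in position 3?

Insert 826: h=0, slot 0 empty -> index 0.
Insert 777: h=0, h2=4, slot 0 occupied -> index 4.
Insert 343: h=0, h2=2, slot 0 occupied -> index 2.
Insert 560: h=0, h2=3, slot 0 occupied -> index 3.
Insert 441: h=0, h2=4, slots 0,4 occupied -> index 1.
Table: [826, 441, 343, 560, 777, _, _]

560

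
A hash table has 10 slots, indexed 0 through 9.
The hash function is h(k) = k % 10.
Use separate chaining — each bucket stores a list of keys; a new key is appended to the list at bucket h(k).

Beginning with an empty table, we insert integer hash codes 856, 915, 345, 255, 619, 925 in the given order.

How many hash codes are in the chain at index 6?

Insert 856: h=6, bucket 6 empty → new chain.
Insert 915: h=5, bucket 5 empty → new chain.
Insert 345: h=5, bucket 5 nonempty → append to chain.
Insert 255: h=5, bucket 5 nonempty → append to chain.
Insert 619: h=9, bucket 9 empty → new chain.
Insert 925: h=5, bucket 5 nonempty → append to chain.
Final buckets:
0: -
1: -
2: -
3: -
4: -
5: 915 -> 345 -> 255 -> 925
6: 856
7: -
8: -
9: 619

1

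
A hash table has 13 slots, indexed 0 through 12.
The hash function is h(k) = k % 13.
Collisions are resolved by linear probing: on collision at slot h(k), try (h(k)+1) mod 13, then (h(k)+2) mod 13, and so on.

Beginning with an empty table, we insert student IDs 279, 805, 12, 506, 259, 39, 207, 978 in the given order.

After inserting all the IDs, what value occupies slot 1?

506

279: h=6 → slot 6
805: h=12 → slot 12
12: h=12, probe 12,0 → slot 0
506: h=12, probe 12,0,1 → slot 1
259: h=12, probe 12,0,1,2 → slot 2
39: h=0, probe 0,1,2,3 → slot 3
207: h=12, probe 12,0,1,2,3,4 → slot 4
978: h=3, probe 3,4,5 → slot 5
Table: [12, 506, 259, 39, 207, 978, 279, ., ., ., ., ., 805]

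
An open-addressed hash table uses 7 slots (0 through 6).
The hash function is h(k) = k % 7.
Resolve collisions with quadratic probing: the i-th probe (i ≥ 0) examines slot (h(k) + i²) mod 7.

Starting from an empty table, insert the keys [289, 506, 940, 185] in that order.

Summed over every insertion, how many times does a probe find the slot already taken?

Insert 289: h=2, slot 2 empty → index 2.
Insert 506: h=2, slot 2 occupied → index 3.
Insert 940: h=2, slots 2,3 occupied → index 6.
Insert 185: h=3, slot 3 occupied → index 4.
Table: [., ., 289, 506, 185, ., 940]

4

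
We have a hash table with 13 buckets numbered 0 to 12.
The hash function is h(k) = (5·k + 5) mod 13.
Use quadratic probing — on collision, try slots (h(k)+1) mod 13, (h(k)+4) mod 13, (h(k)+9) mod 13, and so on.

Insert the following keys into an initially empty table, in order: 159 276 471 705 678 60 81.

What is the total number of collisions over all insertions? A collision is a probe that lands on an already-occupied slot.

Insert 159: h=7, slot 7 empty => index 7.
Insert 276: h=7, slot 7 occupied => index 8.
Insert 471: h=7, slots 7,8 occupied => index 11.
Insert 705: h=7, slots 7,8,11 occupied => index 3.
Insert 678: h=2, slot 2 empty => index 2.
Insert 60: h=6, slot 6 empty => index 6.
Insert 81: h=7, slots 7,8,11,3 occupied => index 10.
Table: [-, -, 678, 705, -, -, 60, 159, 276, -, 81, 471, -]

10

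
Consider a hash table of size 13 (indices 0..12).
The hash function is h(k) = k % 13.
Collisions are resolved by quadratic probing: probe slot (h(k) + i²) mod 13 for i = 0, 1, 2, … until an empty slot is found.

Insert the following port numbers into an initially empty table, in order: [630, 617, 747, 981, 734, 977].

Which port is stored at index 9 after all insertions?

734

Insert 630: h=6, slot 6 empty => index 6.
Insert 617: h=6, slot 6 occupied => index 7.
Insert 747: h=6, slots 6,7 occupied => index 10.
Insert 981: h=6, slots 6,7,10 occupied => index 2.
Insert 734: h=6, slots 6,7,10,2 occupied => index 9.
Insert 977: h=2, slot 2 occupied => index 3.
Table: [-, -, 981, 977, -, -, 630, 617, -, 734, 747, -, -]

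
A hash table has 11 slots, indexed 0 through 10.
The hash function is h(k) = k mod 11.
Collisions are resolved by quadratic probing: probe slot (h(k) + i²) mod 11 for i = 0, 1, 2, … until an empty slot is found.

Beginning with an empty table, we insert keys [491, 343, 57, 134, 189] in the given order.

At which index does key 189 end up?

Insert 491: h=7, slot 7 empty → index 7.
Insert 343: h=2, slot 2 empty → index 2.
Insert 57: h=2, slot 2 occupied → index 3.
Insert 134: h=2, slots 2,3 occupied → index 6.
Insert 189: h=2, slots 2,3,6 occupied → index 0.
Table: [189, ∅, 343, 57, ∅, ∅, 134, 491, ∅, ∅, ∅]

0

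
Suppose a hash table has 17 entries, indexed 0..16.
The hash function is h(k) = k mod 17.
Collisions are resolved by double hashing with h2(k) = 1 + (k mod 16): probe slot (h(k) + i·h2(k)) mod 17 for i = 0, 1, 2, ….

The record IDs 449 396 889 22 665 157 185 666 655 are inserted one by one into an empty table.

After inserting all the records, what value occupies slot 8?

Insert 449: h=7, slot 7 empty => index 7.
Insert 396: h=5, slot 5 empty => index 5.
Insert 889: h=5, h2=10, slot 5 occupied => index 15.
Insert 22: h=5, h2=7, slot 5 occupied => index 12.
Insert 665: h=2, slot 2 empty => index 2.
Insert 157: h=4, slot 4 empty => index 4.
Insert 185: h=15, h2=10, slot 15 occupied => index 8.
Insert 666: h=3, slot 3 empty => index 3.
Insert 655: h=9, slot 9 empty => index 9.
Table: [-, -, 665, 666, 157, 396, -, 449, 185, 655, -, -, 22, -, -, 889, -]

185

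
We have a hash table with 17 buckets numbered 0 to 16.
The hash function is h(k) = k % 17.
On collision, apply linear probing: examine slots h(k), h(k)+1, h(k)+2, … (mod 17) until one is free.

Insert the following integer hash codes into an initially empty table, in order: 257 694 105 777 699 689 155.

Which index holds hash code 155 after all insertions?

257 hashes to 2; slot 2 is free => place at 2.
694 hashes to 14; slot 14 is free => place at 14.
105 hashes to 3; slot 3 is free => place at 3.
777 hashes to 12; slot 12 is free => place at 12.
699 hashes to 2; 2,3 taken => place at 4.
689 hashes to 9; slot 9 is free => place at 9.
155 hashes to 2; 2,3,4 taken => place at 5.
Table: [—, —, 257, 105, 699, 155, —, —, —, 689, —, —, 777, —, 694, —, —]

5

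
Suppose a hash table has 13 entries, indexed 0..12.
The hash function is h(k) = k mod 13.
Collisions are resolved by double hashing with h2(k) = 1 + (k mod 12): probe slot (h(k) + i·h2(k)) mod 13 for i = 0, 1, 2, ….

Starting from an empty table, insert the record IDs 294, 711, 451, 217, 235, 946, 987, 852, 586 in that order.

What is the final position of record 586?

6

294 hashes to 8; slot 8 is free -> place at 8.
711 hashes to 9; slot 9 is free -> place at 9.
451 hashes to 9, h2=8; 9 taken -> place at 4.
217 hashes to 9, h2=2; 9 taken -> place at 11.
235 hashes to 1; slot 1 is free -> place at 1.
946 hashes to 10; slot 10 is free -> place at 10.
987 hashes to 12; slot 12 is free -> place at 12.
852 hashes to 7; slot 7 is free -> place at 7.
586 hashes to 1, h2=11; 1,12,10,8 taken -> place at 6.
Table: [∅, 235, ∅, ∅, 451, ∅, 586, 852, 294, 711, 946, 217, 987]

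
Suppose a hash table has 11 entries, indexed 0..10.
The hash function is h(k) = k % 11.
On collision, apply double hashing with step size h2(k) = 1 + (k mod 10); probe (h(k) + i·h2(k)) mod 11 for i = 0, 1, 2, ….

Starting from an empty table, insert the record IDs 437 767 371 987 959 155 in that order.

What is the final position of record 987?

2

Insert 437: h=8, slot 8 empty => index 8.
Insert 767: h=8, h2=8, slot 8 occupied => index 5.
Insert 371: h=8, h2=2, slot 8 occupied => index 10.
Insert 987: h=8, h2=8, slots 8,5 occupied => index 2.
Insert 959: h=2, h2=10, slot 2 occupied => index 1.
Insert 155: h=1, h2=6, slot 1 occupied => index 7.
Table: [-, 959, 987, -, -, 767, -, 155, 437, -, 371]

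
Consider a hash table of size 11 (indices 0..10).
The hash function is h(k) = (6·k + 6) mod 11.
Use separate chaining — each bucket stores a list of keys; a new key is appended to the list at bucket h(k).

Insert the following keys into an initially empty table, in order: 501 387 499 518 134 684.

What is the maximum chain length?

3

Insert 501: h=9, bucket 9 empty → new chain.
Insert 387: h=7, bucket 7 empty → new chain.
Insert 499: h=8, bucket 8 empty → new chain.
Insert 518: h=1, bucket 1 empty → new chain.
Insert 134: h=7, bucket 7 nonempty → append to chain.
Insert 684: h=7, bucket 7 nonempty → append to chain.
Final buckets:
0: —
1: 518
2: —
3: —
4: —
5: —
6: —
7: 387 -> 134 -> 684
8: 499
9: 501
10: —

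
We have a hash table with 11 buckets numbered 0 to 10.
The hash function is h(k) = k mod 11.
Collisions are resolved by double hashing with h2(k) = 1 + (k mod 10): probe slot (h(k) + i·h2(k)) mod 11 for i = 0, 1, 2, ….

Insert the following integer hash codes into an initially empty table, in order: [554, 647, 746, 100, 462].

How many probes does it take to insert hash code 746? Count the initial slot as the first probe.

554 hashes to 4; slot 4 is free -> place at 4.
647 hashes to 9; slot 9 is free -> place at 9.
746 hashes to 9, h2=7; 9 taken -> place at 5.
100 hashes to 1; slot 1 is free -> place at 1.
462 hashes to 0; slot 0 is free -> place at 0.
Table: [462, 100, ., ., 554, 746, ., ., ., 647, .]

2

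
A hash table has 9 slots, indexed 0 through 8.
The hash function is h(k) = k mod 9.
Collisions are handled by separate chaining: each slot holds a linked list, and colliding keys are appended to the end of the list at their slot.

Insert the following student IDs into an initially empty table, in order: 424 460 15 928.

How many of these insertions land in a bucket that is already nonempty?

2

Insert 424: h=1, bucket 1 empty -> new chain.
Insert 460: h=1, bucket 1 nonempty -> append to chain.
Insert 15: h=6, bucket 6 empty -> new chain.
Insert 928: h=1, bucket 1 nonempty -> append to chain.
Final buckets:
0: .
1: 424 -> 460 -> 928
2: .
3: .
4: .
5: .
6: 15
7: .
8: .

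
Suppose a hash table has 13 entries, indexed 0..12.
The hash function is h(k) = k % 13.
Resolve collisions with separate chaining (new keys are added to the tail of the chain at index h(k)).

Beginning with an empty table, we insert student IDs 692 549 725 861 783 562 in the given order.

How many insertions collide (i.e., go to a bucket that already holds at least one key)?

4

692 -> bucket 3
549 -> bucket 3 (collision)
725 -> bucket 10
861 -> bucket 3 (collision)
783 -> bucket 3 (collision)
562 -> bucket 3 (collision)
Final buckets:
0: —
1: —
2: —
3: 692 -> 549 -> 861 -> 783 -> 562
4: —
5: —
6: —
7: —
8: —
9: —
10: 725
11: —
12: —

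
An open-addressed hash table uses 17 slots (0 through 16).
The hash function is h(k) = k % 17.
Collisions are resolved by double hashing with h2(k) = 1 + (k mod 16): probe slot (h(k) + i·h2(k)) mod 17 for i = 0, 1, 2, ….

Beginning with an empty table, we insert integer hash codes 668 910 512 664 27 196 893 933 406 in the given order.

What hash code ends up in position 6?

893

668: h=5 => slot 5
910: h=9 => slot 9
512: h=2 => slot 2
664: h=1 => slot 1
27: h=10 => slot 10
196: h=9, h2=5, probe 9,14 => slot 14
893: h=9, h2=14, probe 9,6 => slot 6
933: h=15 => slot 15
406: h=15, h2=7, probe 15,5,12 => slot 12
Table: [—, 664, 512, —, —, 668, 893, —, —, 910, 27, —, 406, —, 196, 933, —]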